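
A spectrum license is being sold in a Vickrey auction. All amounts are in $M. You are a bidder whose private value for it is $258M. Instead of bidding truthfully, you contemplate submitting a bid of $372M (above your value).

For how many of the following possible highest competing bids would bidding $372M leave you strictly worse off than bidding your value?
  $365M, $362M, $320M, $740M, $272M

4

The deviation hurts exactly when the highest competing bid lies strictly between $258M and $372M — overbidding then wins at a price above your value.
$365M: inside the interval → strictly worse (loss $107M).
$362M: inside the interval → strictly worse (loss $104M).
$320M: inside the interval → strictly worse (loss $62M).
$740M: above both → same outcome either way.
$272M: inside the interval → strictly worse (loss $14M).
Count: 4.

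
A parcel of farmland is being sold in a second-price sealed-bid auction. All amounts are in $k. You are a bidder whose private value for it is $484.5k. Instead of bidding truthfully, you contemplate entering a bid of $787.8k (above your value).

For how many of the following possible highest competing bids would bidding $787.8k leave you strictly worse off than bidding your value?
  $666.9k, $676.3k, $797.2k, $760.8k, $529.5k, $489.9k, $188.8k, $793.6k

The deviation hurts exactly when the highest competing bid lies strictly between $484.5k and $787.8k — overbidding then wins at a price above your value.
$666.9k: inside the interval → strictly worse (loss $182.4k).
$676.3k: inside the interval → strictly worse (loss $191.8k).
$797.2k: above both → same outcome either way.
$760.8k: inside the interval → strictly worse (loss $276.3k).
$529.5k: inside the interval → strictly worse (loss $45k).
$489.9k: inside the interval → strictly worse (loss $5.4k).
$188.8k: below both → same outcome either way.
$793.6k: above both → same outcome either way.
Count: 5.

5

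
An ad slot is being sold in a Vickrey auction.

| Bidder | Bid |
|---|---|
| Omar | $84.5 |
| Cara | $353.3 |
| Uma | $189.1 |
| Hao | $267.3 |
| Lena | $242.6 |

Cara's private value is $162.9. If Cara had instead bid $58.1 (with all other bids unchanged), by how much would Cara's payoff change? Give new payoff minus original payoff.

$104.4

The highest bid among the other bidders is $267.3; Cara's bid doesn't change that.
Original bid $353.3: Cara is highest, pays the top rival bid $267.3; payoff $162.9 − $267.3 = −$104.4.
Alternative bid $58.1: Cara is not highest (top rival bid is $267.3); payoff $0.
Change in payoff = $0 − (−$104.4) = $104.4.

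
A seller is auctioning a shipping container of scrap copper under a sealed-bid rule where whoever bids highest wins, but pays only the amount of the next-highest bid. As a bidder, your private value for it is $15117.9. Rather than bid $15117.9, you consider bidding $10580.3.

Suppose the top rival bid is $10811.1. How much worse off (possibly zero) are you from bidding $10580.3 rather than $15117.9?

Bidding your value $15117.9: you win (since $15117.9 > $10811.1) and pay $10811.1. Payoff $4306.8.
Bidding $10580.3: you lose. Payoff $0.
The competing bid $10811.1 lies between your shaded bid and your value, so underbidding forfeits an item you could have won at a profitable price.
Loss from deviating = $4306.8 − ($0) = $4306.8.

$4306.8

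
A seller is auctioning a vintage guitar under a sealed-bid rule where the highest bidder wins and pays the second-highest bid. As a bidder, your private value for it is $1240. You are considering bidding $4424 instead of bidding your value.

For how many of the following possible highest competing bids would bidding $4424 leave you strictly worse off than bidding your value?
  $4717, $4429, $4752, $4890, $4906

The deviation hurts exactly when the highest competing bid lies strictly between $1240 and $4424 — overbidding then wins at a price above your value.
$4717: above both → same outcome either way.
$4429: above both → same outcome either way.
$4752: above both → same outcome either way.
$4890: above both → same outcome either way.
$4906: above both → same outcome either way.
Count: 0.

0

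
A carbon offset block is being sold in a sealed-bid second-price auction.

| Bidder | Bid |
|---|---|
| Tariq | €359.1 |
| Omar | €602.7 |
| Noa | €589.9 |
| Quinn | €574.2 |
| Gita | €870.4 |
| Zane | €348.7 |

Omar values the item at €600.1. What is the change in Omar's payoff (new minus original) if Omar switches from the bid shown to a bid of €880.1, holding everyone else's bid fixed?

The highest bid among the other bidders is €870.4; Omar's bid doesn't change that.
Original bid €602.7: Omar is not highest (top rival bid is €870.4); payoff €0.
Alternative bid €880.1: Omar is highest, pays the top rival bid €870.4; payoff €600.1 − €870.4 = −€270.3.
Change in payoff = −€270.3 − (€0) = −€270.3.

−€270.3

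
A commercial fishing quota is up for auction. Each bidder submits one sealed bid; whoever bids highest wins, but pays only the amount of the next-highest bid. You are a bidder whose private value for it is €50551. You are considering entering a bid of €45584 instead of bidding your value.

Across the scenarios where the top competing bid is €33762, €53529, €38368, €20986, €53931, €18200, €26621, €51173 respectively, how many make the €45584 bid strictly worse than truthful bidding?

The deviation hurts exactly when the highest competing bid lies strictly between €45584 and €50551 — underbidding then forfeits a profitable win.
€33762: below both → same outcome either way.
€53529: above both → same outcome either way.
€38368: below both → same outcome either way.
€20986: below both → same outcome either way.
€53931: above both → same outcome either way.
€18200: below both → same outcome either way.
€26621: below both → same outcome either way.
€51173: above both → same outcome either way.
Count: 0.

0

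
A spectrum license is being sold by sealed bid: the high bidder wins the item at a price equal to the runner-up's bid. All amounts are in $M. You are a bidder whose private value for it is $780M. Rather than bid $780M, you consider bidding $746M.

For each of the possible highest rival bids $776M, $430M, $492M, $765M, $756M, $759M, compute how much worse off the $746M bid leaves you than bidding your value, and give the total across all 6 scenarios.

$64M

The deviation costs you only when the competing bid falls strictly between $746M and $780M; elsewhere both bids give the same outcome.
$776M: truthful payoff $4M, deviation payoff $0M → loss $4M.
$430M: outcomes coincide → loss $0M.
$492M: outcomes coincide → loss $0M.
$765M: truthful payoff $15M, deviation payoff $0M → loss $15M.
$756M: truthful payoff $24M, deviation payoff $0M → loss $24M.
$759M: truthful payoff $21M, deviation payoff $0M → loss $21M.
Total loss = $4M + $15M + $24M + $21M = $64M.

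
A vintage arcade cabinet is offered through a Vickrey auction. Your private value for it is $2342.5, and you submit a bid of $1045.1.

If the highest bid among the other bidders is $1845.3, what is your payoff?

$0

Your bid $1045.1 is below the highest competing bid $1845.3, so you lose.
A losing bidder pays nothing and receives nothing: payoff = $0.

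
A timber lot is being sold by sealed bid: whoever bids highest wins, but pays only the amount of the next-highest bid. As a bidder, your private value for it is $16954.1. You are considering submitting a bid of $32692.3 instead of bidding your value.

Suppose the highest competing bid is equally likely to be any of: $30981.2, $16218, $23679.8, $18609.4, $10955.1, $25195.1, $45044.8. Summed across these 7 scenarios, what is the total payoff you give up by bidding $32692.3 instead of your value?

$30649.1

The deviation costs you only when the competing bid falls strictly between $16954.1 and $32692.3; elsewhere both bids give the same outcome.
$30981.2: truthful payoff $0, deviation payoff −$14027.1 → loss $14027.1.
$16218: outcomes coincide → loss $0.
$23679.8: truthful payoff $0, deviation payoff −$6725.7 → loss $6725.7.
$18609.4: truthful payoff $0, deviation payoff −$1655.3 → loss $1655.3.
$10955.1: outcomes coincide → loss $0.
$25195.1: truthful payoff $0, deviation payoff −$8241 → loss $8241.
$45044.8: outcomes coincide → loss $0.
Total loss = $14027.1 + $6725.7 + $1655.3 + $8241 = $30649.1.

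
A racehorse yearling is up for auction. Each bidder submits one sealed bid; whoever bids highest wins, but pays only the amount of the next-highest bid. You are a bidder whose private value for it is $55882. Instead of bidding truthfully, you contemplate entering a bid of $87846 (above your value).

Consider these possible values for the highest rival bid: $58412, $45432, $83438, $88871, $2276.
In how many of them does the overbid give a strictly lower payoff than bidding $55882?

2

The deviation hurts exactly when the highest competing bid lies strictly between $55882 and $87846 — overbidding then wins at a price above your value.
$58412: inside the interval → strictly worse (loss $2530).
$45432: below both → same outcome either way.
$83438: inside the interval → strictly worse (loss $27556).
$88871: above both → same outcome either way.
$2276: below both → same outcome either way.
Count: 2.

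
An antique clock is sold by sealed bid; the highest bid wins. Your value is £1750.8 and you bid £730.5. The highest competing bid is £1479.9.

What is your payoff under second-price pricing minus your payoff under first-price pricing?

£0

Your bid £730.5 is below £1479.9, so you lose under either rule.
Payoff is £0 in both cases; difference = £0.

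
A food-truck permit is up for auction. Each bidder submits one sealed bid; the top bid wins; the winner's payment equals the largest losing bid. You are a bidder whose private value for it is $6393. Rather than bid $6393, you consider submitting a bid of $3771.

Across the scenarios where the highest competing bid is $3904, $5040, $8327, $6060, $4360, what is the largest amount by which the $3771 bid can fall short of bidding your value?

$2489

$3904: truthful gives $2489, deviation gives $0 → loss $2489.
$5040: truthful gives $1353, deviation gives $0 → loss $1353.
$8327: same outcome either way → loss $0.
$6060: truthful gives $333, deviation gives $0 → loss $333.
$4360: truthful gives $2033, deviation gives $0 → loss $2033.
Maximum loss: $2489.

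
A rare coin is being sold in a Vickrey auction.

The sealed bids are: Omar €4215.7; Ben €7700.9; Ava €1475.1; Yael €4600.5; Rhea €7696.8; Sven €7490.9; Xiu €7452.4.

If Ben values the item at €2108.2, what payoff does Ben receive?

Highest bid: Ben at €7700.9, so Ben wins.
Second-highest bid: Rhea at €7696.8 — that is the price the winner pays.
Ben's payoff = value − price = €2108.2 − €7696.8 = −€5588.6.

−€5588.6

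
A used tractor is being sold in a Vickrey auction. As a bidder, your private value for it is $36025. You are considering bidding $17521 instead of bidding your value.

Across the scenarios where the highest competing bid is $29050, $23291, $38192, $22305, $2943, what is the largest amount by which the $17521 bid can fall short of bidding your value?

$13720

$29050: truthful gives $6975, deviation gives $0 → loss $6975.
$23291: truthful gives $12734, deviation gives $0 → loss $12734.
$38192: same outcome either way → loss $0.
$22305: truthful gives $13720, deviation gives $0 → loss $13720.
$2943: same outcome either way → loss $0.
Maximum loss: $13720.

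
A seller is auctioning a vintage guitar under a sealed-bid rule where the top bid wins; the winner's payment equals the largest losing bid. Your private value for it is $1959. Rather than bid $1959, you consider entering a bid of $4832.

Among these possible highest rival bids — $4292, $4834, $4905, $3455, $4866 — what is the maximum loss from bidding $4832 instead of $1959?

$4292: truthful gives $0, deviation gives −$2333 → loss $2333.
$4834: same outcome either way → loss $0.
$4905: same outcome either way → loss $0.
$3455: truthful gives $0, deviation gives −$1496 → loss $1496.
$4866: same outcome either way → loss $0.
Maximum loss: $2333.

$2333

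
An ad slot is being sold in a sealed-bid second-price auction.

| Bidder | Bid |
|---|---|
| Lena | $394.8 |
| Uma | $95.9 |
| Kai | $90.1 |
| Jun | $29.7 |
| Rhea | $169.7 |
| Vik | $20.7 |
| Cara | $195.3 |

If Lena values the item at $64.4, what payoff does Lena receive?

−$130.9

Highest bid: Lena at $394.8, so Lena wins.
Second-highest bid: Cara at $195.3 — that is the price the winner pays.
Lena's payoff = value − price = $64.4 − $195.3 = −$130.9.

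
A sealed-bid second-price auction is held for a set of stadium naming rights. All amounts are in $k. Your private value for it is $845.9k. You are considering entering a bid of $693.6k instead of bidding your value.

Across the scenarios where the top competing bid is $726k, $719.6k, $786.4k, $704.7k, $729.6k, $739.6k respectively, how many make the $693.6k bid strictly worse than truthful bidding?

6

The deviation hurts exactly when the highest competing bid lies strictly between $693.6k and $845.9k — underbidding then forfeits a profitable win.
$726k: inside the interval → strictly worse (loss $119.9k).
$719.6k: inside the interval → strictly worse (loss $126.3k).
$786.4k: inside the interval → strictly worse (loss $59.5k).
$704.7k: inside the interval → strictly worse (loss $141.2k).
$729.6k: inside the interval → strictly worse (loss $116.3k).
$739.6k: inside the interval → strictly worse (loss $106.3k).
Count: 6.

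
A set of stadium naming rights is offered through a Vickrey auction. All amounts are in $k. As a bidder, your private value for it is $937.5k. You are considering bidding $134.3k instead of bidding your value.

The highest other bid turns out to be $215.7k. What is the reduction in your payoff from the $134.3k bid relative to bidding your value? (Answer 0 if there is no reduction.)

$721.8k

Bidding your value $937.5k: you win (since $937.5k > $215.7k) and pay $215.7k. Payoff $721.8k.
Bidding $134.3k: you lose. Payoff $0k.
The competing bid $215.7k lies between your shaded bid and your value, so underbidding forfeits an item you could have won at a profitable price.
Loss from deviating = $721.8k − ($0k) = $721.8k.
Because the price is fixed by the runner-up's bid, deviating from your value can only change a good outcome into a bad one — never the reverse.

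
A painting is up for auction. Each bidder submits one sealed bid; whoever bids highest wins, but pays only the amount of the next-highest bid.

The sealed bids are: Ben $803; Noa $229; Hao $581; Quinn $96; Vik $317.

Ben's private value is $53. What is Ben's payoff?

−$528

Highest bid: Ben at $803, so Ben wins.
Second-highest bid: Hao at $581 — that is the price the winner pays.
Ben's payoff = value − price = $53 − $581 = −$528.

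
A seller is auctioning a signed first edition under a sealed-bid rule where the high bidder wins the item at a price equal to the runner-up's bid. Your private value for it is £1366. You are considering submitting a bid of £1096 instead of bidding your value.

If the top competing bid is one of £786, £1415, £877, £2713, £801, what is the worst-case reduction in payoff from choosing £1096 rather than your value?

£786: same outcome either way → loss £0.
£1415: same outcome either way → loss £0.
£877: same outcome either way → loss £0.
£2713: same outcome either way → loss £0.
£801: same outcome either way → loss £0.
Maximum loss: £0.

£0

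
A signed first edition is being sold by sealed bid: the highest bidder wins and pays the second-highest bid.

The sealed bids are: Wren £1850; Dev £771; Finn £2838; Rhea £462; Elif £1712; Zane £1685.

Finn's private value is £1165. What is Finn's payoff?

Highest bid: Finn at £2838, so Finn wins.
Second-highest bid: Wren at £1850 — that is the price the winner pays.
Finn's payoff = value − price = £1165 − £1850 = −£685.

−£685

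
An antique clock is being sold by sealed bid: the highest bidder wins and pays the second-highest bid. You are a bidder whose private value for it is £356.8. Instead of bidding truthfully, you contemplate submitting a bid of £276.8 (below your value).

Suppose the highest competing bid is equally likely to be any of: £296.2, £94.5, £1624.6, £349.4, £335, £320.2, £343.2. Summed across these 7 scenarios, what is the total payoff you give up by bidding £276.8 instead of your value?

£140

The deviation costs you only when the competing bid falls strictly between £276.8 and £356.8; elsewhere both bids give the same outcome.
£296.2: truthful payoff £60.6, deviation payoff £0 → loss £60.6.
£94.5: outcomes coincide → loss £0.
£1624.6: outcomes coincide → loss £0.
£349.4: truthful payoff £7.4, deviation payoff £0 → loss £7.4.
£335: truthful payoff £21.8, deviation payoff £0 → loss £21.8.
£320.2: truthful payoff £36.6, deviation payoff £0 → loss £36.6.
£343.2: truthful payoff £13.6, deviation payoff £0 → loss £13.6.
Total loss = £60.6 + £7.4 + £21.8 + £36.6 + £13.6 = £140.
Truthful bidding weakly dominates here: raising your bid can only win items priced above your value, and lowering it can only forfeit items priced below.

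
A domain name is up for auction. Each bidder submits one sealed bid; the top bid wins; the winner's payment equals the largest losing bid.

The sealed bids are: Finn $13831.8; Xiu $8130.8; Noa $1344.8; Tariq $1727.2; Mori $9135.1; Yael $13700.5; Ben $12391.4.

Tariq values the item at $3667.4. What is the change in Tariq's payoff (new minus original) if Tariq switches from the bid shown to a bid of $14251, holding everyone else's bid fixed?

The highest bid among the other bidders is $13831.8; Tariq's bid doesn't change that.
Original bid $1727.2: Tariq is not highest (top rival bid is $13831.8); payoff $0.
Alternative bid $14251: Tariq is highest, pays the top rival bid $13831.8; payoff $3667.4 − $13831.8 = −$10164.4.
Change in payoff = −$10164.4 − ($0) = −$10164.4.

−$10164.4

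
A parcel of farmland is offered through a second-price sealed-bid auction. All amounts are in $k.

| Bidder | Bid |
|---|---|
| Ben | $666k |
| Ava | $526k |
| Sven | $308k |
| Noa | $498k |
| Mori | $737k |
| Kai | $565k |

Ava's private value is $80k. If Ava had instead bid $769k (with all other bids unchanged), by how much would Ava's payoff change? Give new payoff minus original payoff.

The highest bid among the other bidders is $737k; Ava's bid doesn't change that.
Original bid $526k: Ava is not highest (top rival bid is $737k); payoff $0k.
Alternative bid $769k: Ava is highest, pays the top rival bid $737k; payoff $80k − $737k = −$657k.
Change in payoff = −$657k − ($0k) = −$657k.

−$657k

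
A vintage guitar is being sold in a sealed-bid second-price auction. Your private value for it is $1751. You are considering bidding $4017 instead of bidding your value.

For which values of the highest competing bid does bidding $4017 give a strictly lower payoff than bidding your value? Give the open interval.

($1751, $4017)

If the competing bid is below $1751, both bids win at the same price — no difference.
If it is above $4017, both bids lose — no difference.
If it lies strictly between $1751 and $4017, bidding your value loses (payoff 0) while bidding $4017 wins at a price above your value (payoff negative).
So the deviation strictly hurts on the open interval ($1751, $4017).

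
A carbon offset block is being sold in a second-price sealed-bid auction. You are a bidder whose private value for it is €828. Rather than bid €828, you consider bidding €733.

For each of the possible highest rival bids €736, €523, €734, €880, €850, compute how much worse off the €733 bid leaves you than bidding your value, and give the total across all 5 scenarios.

The deviation costs you only when the competing bid falls strictly between €733 and €828; elsewhere both bids give the same outcome.
€736: truthful payoff €92, deviation payoff €0 → loss €92.
€523: outcomes coincide → loss €0.
€734: truthful payoff €94, deviation payoff €0 → loss €94.
€880: outcomes coincide → loss €0.
€850: outcomes coincide → loss €0.
Total loss = €92 + €94 = €186.
In a second-price auction your bid sets only whether you win, not what you pay, so bidding your true value is weakly dominant.

€186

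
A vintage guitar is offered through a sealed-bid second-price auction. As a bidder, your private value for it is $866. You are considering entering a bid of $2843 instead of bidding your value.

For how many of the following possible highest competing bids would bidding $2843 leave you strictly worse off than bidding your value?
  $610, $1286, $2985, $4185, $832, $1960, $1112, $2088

4

The deviation hurts exactly when the highest competing bid lies strictly between $866 and $2843 — overbidding then wins at a price above your value.
$610: below both → same outcome either way.
$1286: inside the interval → strictly worse (loss $420).
$2985: above both → same outcome either way.
$4185: above both → same outcome either way.
$832: below both → same outcome either way.
$1960: inside the interval → strictly worse (loss $1094).
$1112: inside the interval → strictly worse (loss $246).
$2088: inside the interval → strictly worse (loss $1222).
Count: 4.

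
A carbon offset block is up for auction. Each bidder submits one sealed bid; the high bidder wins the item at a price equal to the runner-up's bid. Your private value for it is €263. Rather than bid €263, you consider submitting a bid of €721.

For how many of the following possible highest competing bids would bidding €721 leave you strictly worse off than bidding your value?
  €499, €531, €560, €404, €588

The deviation hurts exactly when the highest competing bid lies strictly between €263 and €721 — overbidding then wins at a price above your value.
€499: inside the interval → strictly worse (loss €236).
€531: inside the interval → strictly worse (loss €268).
€560: inside the interval → strictly worse (loss €297).
€404: inside the interval → strictly worse (loss €141).
€588: inside the interval → strictly worse (loss €325).
Count: 5.

5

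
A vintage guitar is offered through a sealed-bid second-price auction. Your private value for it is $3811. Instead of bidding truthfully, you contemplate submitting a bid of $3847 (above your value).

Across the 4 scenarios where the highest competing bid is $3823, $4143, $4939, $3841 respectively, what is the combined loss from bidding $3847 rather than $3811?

$42

The deviation costs you only when the competing bid falls strictly between $3811 and $3847; elsewhere both bids give the same outcome.
$3823: truthful payoff $0, deviation payoff −$12 → loss $12.
$4143: outcomes coincide → loss $0.
$4939: outcomes coincide → loss $0.
$3841: truthful payoff $0, deviation payoff −$30 → loss $30.
Total loss = $12 + $30 = $42.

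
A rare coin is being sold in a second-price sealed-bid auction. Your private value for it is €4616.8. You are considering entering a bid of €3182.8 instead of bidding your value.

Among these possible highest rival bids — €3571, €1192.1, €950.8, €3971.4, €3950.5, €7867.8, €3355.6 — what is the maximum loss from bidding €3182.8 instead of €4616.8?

€3571: truthful gives €1045.8, deviation gives €0 → loss €1045.8.
€1192.1: same outcome either way → loss €0.
€950.8: same outcome either way → loss €0.
€3971.4: truthful gives €645.4, deviation gives €0 → loss €645.4.
€3950.5: truthful gives €666.3, deviation gives €0 → loss €666.3.
€7867.8: same outcome either way → loss €0.
€3355.6: truthful gives €1261.2, deviation gives €0 → loss €1261.2.
Maximum loss: €1261.2.

€1261.2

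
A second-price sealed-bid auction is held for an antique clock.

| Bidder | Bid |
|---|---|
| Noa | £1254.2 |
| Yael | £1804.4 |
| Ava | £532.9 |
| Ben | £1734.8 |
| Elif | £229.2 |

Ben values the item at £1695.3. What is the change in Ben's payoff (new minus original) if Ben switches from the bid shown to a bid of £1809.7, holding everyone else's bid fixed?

The highest bid among the other bidders is £1804.4; Ben's bid doesn't change that.
Original bid £1734.8: Ben is not highest (top rival bid is £1804.4); payoff £0.
Alternative bid £1809.7: Ben is highest, pays the top rival bid £1804.4; payoff £1695.3 − £1804.4 = −£109.1.
Change in payoff = −£109.1 − (£0) = −£109.1.

−£109.1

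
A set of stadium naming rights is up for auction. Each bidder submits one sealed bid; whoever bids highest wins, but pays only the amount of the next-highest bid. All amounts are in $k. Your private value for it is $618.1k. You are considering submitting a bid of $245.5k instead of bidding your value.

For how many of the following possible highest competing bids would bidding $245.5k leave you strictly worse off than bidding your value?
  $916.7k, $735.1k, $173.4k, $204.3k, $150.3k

The deviation hurts exactly when the highest competing bid lies strictly between $245.5k and $618.1k — underbidding then forfeits a profitable win.
$916.7k: above both → same outcome either way.
$735.1k: above both → same outcome either way.
$173.4k: below both → same outcome either way.
$204.3k: below both → same outcome either way.
$150.3k: below both → same outcome either way.
Count: 0.

0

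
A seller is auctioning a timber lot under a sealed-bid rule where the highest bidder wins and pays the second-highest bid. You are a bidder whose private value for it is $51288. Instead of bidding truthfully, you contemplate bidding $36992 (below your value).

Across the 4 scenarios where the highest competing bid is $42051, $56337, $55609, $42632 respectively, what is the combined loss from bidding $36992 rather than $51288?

The deviation costs you only when the competing bid falls strictly between $36992 and $51288; elsewhere both bids give the same outcome.
$42051: truthful payoff $9237, deviation payoff $0 → loss $9237.
$56337: outcomes coincide → loss $0.
$55609: outcomes coincide → loss $0.
$42632: truthful payoff $8656, deviation payoff $0 → loss $8656.
Total loss = $9237 + $8656 = $17893.

$17893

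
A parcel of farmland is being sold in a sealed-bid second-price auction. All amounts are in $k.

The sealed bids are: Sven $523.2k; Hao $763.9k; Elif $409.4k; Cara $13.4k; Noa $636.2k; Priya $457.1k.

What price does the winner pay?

$636.2k

Highest bid: Hao at $763.9k, so Hao wins.
Second-highest bid: Noa at $636.2k — that is the price the winner pays.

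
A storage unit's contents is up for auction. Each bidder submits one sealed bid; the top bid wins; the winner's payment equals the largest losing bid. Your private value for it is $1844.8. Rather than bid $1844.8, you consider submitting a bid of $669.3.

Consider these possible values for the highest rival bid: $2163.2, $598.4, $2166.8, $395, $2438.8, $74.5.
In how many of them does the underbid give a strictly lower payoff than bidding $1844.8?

The deviation hurts exactly when the highest competing bid lies strictly between $669.3 and $1844.8 — underbidding then forfeits a profitable win.
$2163.2: above both → same outcome either way.
$598.4: below both → same outcome either way.
$2166.8: above both → same outcome either way.
$395: below both → same outcome either way.
$2438.8: above both → same outcome either way.
$74.5: below both → same outcome either way.
Count: 0.

0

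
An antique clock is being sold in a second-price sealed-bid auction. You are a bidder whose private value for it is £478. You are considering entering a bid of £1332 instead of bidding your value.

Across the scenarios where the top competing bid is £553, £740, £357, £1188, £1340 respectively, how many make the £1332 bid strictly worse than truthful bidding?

The deviation hurts exactly when the highest competing bid lies strictly between £478 and £1332 — overbidding then wins at a price above your value.
£553: inside the interval → strictly worse (loss £75).
£740: inside the interval → strictly worse (loss £262).
£357: below both → same outcome either way.
£1188: inside the interval → strictly worse (loss £710).
£1340: above both → same outcome either way.
Count: 3.

3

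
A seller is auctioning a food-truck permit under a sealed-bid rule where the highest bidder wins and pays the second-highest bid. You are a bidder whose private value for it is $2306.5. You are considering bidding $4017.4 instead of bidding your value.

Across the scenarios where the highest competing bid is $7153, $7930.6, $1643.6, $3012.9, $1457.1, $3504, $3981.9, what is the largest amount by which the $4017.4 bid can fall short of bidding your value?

$1675.4

$7153: same outcome either way → loss $0.
$7930.6: same outcome either way → loss $0.
$1643.6: same outcome either way → loss $0.
$3012.9: truthful gives $0, deviation gives −$706.4 → loss $706.4.
$1457.1: same outcome either way → loss $0.
$3504: truthful gives $0, deviation gives −$1197.5 → loss $1197.5.
$3981.9: truthful gives $0, deviation gives −$1675.4 → loss $1675.4.
Maximum loss: $1675.4.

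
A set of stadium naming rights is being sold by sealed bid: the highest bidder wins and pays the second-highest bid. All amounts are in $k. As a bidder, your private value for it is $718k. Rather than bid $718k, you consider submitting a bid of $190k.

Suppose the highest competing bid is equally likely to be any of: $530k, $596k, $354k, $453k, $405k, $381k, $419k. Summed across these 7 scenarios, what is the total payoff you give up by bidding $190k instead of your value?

$1888k

The deviation costs you only when the competing bid falls strictly between $190k and $718k; elsewhere both bids give the same outcome.
$530k: truthful payoff $188k, deviation payoff $0k → loss $188k.
$596k: truthful payoff $122k, deviation payoff $0k → loss $122k.
$354k: truthful payoff $364k, deviation payoff $0k → loss $364k.
$453k: truthful payoff $265k, deviation payoff $0k → loss $265k.
$405k: truthful payoff $313k, deviation payoff $0k → loss $313k.
$381k: truthful payoff $337k, deviation payoff $0k → loss $337k.
$419k: truthful payoff $299k, deviation payoff $0k → loss $299k.
Total loss = $188k + $122k + $364k + $265k + $313k + $337k + $299k = $1888k.
Truthful bidding weakly dominates here: raising your bid can only win items priced above your value, and lowering it can only forfeit items priced below.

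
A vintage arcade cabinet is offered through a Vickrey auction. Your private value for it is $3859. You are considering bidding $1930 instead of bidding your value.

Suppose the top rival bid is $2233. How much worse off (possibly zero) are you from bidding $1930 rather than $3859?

$1626

Bidding your value $3859: you win (since $3859 > $2233) and pay $2233. Payoff $1626.
Bidding $1930: you lose. Payoff $0.
The competing bid $2233 lies between your shaded bid and your value, so underbidding forfeits an item you could have won at a profitable price.
Loss from deviating = $1626 − ($0) = $1626.
In a second-price auction your bid sets only whether you win, not what you pay, so bidding your true value is weakly dominant.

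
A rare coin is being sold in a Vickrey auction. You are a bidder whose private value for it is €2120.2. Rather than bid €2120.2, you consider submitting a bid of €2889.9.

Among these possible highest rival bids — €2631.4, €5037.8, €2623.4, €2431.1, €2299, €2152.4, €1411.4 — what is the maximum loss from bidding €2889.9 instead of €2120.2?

€2631.4: truthful gives €0, deviation gives −€511.2 → loss €511.2.
€5037.8: same outcome either way → loss €0.
€2623.4: truthful gives €0, deviation gives −€503.2 → loss €503.2.
€2431.1: truthful gives €0, deviation gives −€310.9 → loss €310.9.
€2299: truthful gives €0, deviation gives −€178.8 → loss €178.8.
€2152.4: truthful gives €0, deviation gives −€32.2 → loss €32.2.
€1411.4: same outcome either way → loss €0.
Maximum loss: €511.2.

€511.2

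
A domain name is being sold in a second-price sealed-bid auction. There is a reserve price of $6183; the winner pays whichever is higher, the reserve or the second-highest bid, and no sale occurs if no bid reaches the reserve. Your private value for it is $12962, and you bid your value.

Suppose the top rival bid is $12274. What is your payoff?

Your bid $12962 is the highest and exceeds the reserve.
Price = max(second-highest bid, reserve) = max($12274, $6183) = $12274.
Payoff = $12962 − $12274 = $688.

$688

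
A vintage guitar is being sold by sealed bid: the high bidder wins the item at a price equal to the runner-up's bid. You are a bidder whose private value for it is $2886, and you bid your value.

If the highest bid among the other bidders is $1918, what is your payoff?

$968

Your bid $2886 exceeds the highest competing bid $1918, so you win.
In a second-price auction the winner pays the second-highest bid, $1918.
Payoff = value − price = $2886 − $1918 = $968.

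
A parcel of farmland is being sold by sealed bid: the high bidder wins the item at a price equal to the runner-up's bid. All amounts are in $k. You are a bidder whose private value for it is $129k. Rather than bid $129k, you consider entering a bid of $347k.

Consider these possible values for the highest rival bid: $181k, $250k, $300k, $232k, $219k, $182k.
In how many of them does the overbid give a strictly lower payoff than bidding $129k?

The deviation hurts exactly when the highest competing bid lies strictly between $129k and $347k — overbidding then wins at a price above your value.
$181k: inside the interval → strictly worse (loss $52k).
$250k: inside the interval → strictly worse (loss $121k).
$300k: inside the interval → strictly worse (loss $171k).
$232k: inside the interval → strictly worse (loss $103k).
$219k: inside the interval → strictly worse (loss $90k).
$182k: inside the interval → strictly worse (loss $53k).
Count: 6.

6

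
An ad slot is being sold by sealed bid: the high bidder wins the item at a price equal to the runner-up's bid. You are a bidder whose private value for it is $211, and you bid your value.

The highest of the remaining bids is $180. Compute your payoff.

$31

Your bid $211 exceeds the highest competing bid $180, so you win.
In a second-price auction the winner pays the second-highest bid, $180.
Payoff = value − price = $211 − $180 = $31.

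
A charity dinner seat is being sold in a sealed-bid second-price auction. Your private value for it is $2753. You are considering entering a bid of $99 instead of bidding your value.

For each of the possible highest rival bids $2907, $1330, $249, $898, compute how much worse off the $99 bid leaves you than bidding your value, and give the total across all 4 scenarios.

$5782

The deviation costs you only when the competing bid falls strictly between $99 and $2753; elsewhere both bids give the same outcome.
$2907: outcomes coincide → loss $0.
$1330: truthful payoff $1423, deviation payoff $0 → loss $1423.
$249: truthful payoff $2504, deviation payoff $0 → loss $2504.
$898: truthful payoff $1855, deviation payoff $0 → loss $1855.
Total loss = $1423 + $2504 + $1855 = $5782.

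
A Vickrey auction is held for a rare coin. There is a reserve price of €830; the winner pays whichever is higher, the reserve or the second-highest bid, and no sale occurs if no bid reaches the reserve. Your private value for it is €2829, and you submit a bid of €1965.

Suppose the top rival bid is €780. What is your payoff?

Your bid €1965 is the highest and exceeds the reserve.
Price = max(second-highest bid, reserve) = max(€780, €830) = €830.
Payoff = €2829 − €830 = €1999.

€1999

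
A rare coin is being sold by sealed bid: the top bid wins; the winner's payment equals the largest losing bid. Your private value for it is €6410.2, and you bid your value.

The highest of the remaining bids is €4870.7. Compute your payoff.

Your bid €6410.2 exceeds the highest competing bid €4870.7, so you win.
In a second-price auction the winner pays the second-highest bid, €4870.7.
Payoff = value − price = €6410.2 − €4870.7 = €1539.5.

€1539.5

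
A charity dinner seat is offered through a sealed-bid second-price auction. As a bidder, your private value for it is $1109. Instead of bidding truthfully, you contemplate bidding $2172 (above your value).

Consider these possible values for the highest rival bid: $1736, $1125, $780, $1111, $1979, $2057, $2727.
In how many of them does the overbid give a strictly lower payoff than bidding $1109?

5

The deviation hurts exactly when the highest competing bid lies strictly between $1109 and $2172 — overbidding then wins at a price above your value.
$1736: inside the interval → strictly worse (loss $627).
$1125: inside the interval → strictly worse (loss $16).
$780: below both → same outcome either way.
$1111: inside the interval → strictly worse (loss $2).
$1979: inside the interval → strictly worse (loss $870).
$2057: inside the interval → strictly worse (loss $948).
$2727: above both → same outcome either way.
Count: 5.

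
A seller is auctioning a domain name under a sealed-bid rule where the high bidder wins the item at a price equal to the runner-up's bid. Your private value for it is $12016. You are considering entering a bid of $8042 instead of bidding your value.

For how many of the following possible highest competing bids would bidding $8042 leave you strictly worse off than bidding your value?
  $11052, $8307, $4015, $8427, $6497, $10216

4

The deviation hurts exactly when the highest competing bid lies strictly between $8042 and $12016 — underbidding then forfeits a profitable win.
$11052: inside the interval → strictly worse (loss $964).
$8307: inside the interval → strictly worse (loss $3709).
$4015: below both → same outcome either way.
$8427: inside the interval → strictly worse (loss $3589).
$6497: below both → same outcome either way.
$10216: inside the interval → strictly worse (loss $1800).
Count: 4.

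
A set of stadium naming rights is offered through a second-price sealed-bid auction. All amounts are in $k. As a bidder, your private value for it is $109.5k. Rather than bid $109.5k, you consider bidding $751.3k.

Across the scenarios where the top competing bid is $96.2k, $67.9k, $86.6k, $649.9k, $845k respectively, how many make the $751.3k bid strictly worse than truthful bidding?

1

The deviation hurts exactly when the highest competing bid lies strictly between $109.5k and $751.3k — overbidding then wins at a price above your value.
$96.2k: below both → same outcome either way.
$67.9k: below both → same outcome either way.
$86.6k: below both → same outcome either way.
$649.9k: inside the interval → strictly worse (loss $540.4k).
$845k: above both → same outcome either way.
Count: 1.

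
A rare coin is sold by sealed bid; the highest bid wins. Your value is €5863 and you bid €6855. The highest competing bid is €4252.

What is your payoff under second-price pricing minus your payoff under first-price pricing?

You have the highest bid, so you win under either rule.
Second-price: pay €4252 → payoff €1611.
First-price: pay your own bid €6855 → payoff −€992.
Difference = €1611 − (−€992) = €2603.

€2603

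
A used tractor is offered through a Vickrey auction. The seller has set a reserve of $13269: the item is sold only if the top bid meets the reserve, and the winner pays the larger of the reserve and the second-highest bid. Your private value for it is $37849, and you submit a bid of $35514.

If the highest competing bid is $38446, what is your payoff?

$0

Your bid $35514 is below the highest competing bid $38446, so you lose. Payoff $0.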